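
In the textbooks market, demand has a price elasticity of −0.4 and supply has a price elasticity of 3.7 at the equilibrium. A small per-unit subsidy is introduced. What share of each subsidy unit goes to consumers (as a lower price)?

Consumer share = 37/41

For a small subsidy around the equilibrium, the benefit split depends on the relative slopes, which at a point are proportional to the elasticities.
Buyer share = εs/(εs + |εd|) = 3.7/(3.7 + 0.4) = 37/41; seller share = |εd|/(εs + |εd|) = 4/41.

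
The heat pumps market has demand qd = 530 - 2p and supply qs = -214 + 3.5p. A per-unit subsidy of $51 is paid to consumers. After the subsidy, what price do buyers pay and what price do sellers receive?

Buyers pay 1131/11; sellers receive 1692/11

Pre-subsidy: 530 - 2p = -214 + 3.5p gives p* = 1488/11, q* = 2854/11.
With the rebate, buyers effectively pay pb = ps − 51, where ps is the price sellers receive.
Demand in terms of ps becomes qd = 530 − 2(ps − 51) = 632 - 2ps. Setting this equal to supply: 632 - 2ps = -214 + 3.5ps, so ps = 1692/11.
Buyers pay pb = 1692/11 − 51 = 1131/11; q' = -214 + 3.5·(1692/11) = 3568/11.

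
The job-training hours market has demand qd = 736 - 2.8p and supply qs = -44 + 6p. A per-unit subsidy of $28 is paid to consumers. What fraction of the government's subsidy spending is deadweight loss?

DWL / government spending = 147/2977

Pre-subsidy: 736 - 2.8p = -44 + 6p gives p* = 975/11, q* = 5366/11.
With the rebate, buyers effectively pay pb = ps − 28, where ps is the price sellers receive.
Demand in terms of ps becomes qd = 736 − 2.8(ps − 28) = 814.4 - 2.8ps. Setting this equal to supply: 814.4 - 2.8ps = -44 + 6ps, so ps = 1073/11.
Buyers pay pb = 1073/11 − 28 = 765/11; q' = -44 + 6·(1073/11) = 5954/11.
ΔCS = ½(5366/11 + 5954/11)(975/11 − 765/11) = 1188600/121; ΔPS = ½(5366/11 + 5954/11)(1073/11 − 975/11) = 554680/121.
Government spending = 28 × 5954/11 = 166712/11.
DWL = ½ × 28 × (5954/11 − 5366/11) = 8232/11; fraction = (8232/11) / (166712/11) = 147/2977.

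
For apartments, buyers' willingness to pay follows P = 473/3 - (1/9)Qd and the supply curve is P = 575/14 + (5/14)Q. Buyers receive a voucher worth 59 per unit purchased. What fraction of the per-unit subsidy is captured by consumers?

Consumer share = 14/59

Pre-subsidy: 473/3 - (1/9)Q = 575/14 + (5/14)Q gives Q* = 249 and P* = 130.
With the rebate, buyers effectively pay Pb = Ps − 59, where Ps is the price sellers receive.
On the curves, Pb = 473/3 - (1/9)Q and Ps = 575/14 + (5/14)Q; the wedge Ps − Pb = 59 gives 575/14 + (5/14)Q − (473/3 - (1/9)Q) = 59, so Q' = 375.
Then Pb = 473/3 − (1/9)·375 = 116 and Ps = 575/14 + (5/14)·375 = 175.
Buyers' price falls by P* − Pb = 130 − 116 = 14; sellers' price rises by Ps − P* = 175 − 130 = 45.
So consumers capture 14/59 = 14/59 of each unit of subsidy.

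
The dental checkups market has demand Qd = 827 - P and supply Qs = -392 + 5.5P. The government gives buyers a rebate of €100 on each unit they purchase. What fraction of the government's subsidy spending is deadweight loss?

DWL / government spending = 550/9413

Pre-subsidy: 827 - P = -392 + 5.5P gives P* = 2438/13, Q* = 8313/13.
With the rebate, buyers effectively pay Pb = Ps − 100, where Ps is the price sellers receive.
Demand in terms of Ps becomes Qd = 827 − 1(Ps − 100) = 927 - Ps. Setting this equal to supply: 927 - Ps = -392 + 5.5Ps, so Ps = 2638/13.
Buyers pay Pb = 2638/13 − 100 = 1338/13; Q' = -392 + 5.5·(2638/13) = 9413/13.
ΔCS = ½(8313/13 + 9413/13)(2438/13 − 1338/13) = 9749300/169; ΔPS = ½(8313/13 + 9413/13)(2638/13 − 2438/13) = 1772600/169.
Government spending = 100 × 9413/13 = 941300/13.
DWL = ½ × 100 × (9413/13 − 8313/13) = 55000/13; fraction = (55000/13) / (941300/13) = 550/9413.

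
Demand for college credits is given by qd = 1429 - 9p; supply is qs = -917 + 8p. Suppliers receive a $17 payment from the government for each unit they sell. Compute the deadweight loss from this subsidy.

Deadweight loss = $612

Pre-subsidy: 1429 - 9p = -917 + 8p gives p* = 138, q* = 187.
With the subsidy, sellers receive ps = pb + 17 for each unit, where pb is the price buyers pay.
Supply in terms of pb becomes qs = -917 + 8(pb + 17) = -781 + 8pb. Setting this equal to demand: 1429 - 9pb = -781 + 8pb, so pb = 130.
Sellers receive ps = 130 + 17 = 147; q' = 1429 − 9·130 = 259.
The subsidy expands output by 259 − 187 = 72 past the efficient level; on those units the gap between marginal cost and willingness to pay runs from 0 up to 17.
DWL = ½ × 17 × 72 = 612.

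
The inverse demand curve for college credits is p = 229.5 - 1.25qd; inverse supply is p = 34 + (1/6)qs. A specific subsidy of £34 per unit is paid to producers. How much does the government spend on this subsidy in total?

Pre-subsidy: 229.5 - 1.25q = 34 + (1/6)q gives q* = 138 and p* = 57.
With the subsidy, sellers receive ps = pb + 34 for each unit, where pb is the price buyers pay.
On the curves, pb = 229.5 - 1.25q and ps = 34 + (1/6)q; the wedge ps − pb = 34 gives 34 + (1/6)q − (229.5 - 1.25q) = 34, so q' = 162.
Then pb = 229.5 − 1.25·162 = 27 and ps = 34 + (1/6)·162 = 61.
Government outlay = subsidy × quantity = 34 × 162 = 5508.

Government cost = £5508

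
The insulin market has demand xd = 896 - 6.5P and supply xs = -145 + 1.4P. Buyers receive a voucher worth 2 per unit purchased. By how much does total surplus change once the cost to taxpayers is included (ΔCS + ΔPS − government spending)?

Pre-subsidy: 896 - 6.5P = -145 + 1.4P gives P* = 10410/79, x* = 3119/79.
With the rebate, buyers effectively pay Pb = Ps − 2, where Ps is the price sellers receive.
Demand in terms of Ps becomes xd = 896 − 6.5(Ps − 2) = 909 - 6.5Ps. Setting this equal to supply: 909 - 6.5Ps = -145 + 1.4Ps, so Ps = 10540/79.
Buyers pay Pb = 10540/79 − 2 = 10382/79; x' = -145 + 1.4·(10540/79) = 3301/79.
ΔCS = ½(3119/79 + 3301/79)(10410/79 − 10382/79) = 89880/6241; ΔPS = ½(3119/79 + 3301/79)(10540/79 − 10410/79) = 417300/6241.
Government spending = 2 × 3301/79 = 6602/79.
Net change = 89880/6241 + 417300/6241 − 6602/79 = -182/79. The loss equals the DWL triangle ½·2·182/79.

Net change in total surplus = -182/79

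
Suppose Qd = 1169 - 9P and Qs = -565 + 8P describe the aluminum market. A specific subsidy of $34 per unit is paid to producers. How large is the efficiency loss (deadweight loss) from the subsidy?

Deadweight loss = $2448

Pre-subsidy: 1169 - 9P = -565 + 8P gives P* = 102, Q* = 251.
With the subsidy, sellers receive Ps = Pb + 34 for each unit, where Pb is the price buyers pay.
Supply in terms of Pb becomes Qs = -565 + 8(Pb + 34) = -293 + 8Pb. Setting this equal to demand: 1169 - 9Pb = -293 + 8Pb, so Pb = 86.
Sellers receive Ps = 86 + 34 = 120; Q' = 1169 − 9·86 = 395.
The subsidy expands output by 395 − 251 = 144 past the efficient level; on those units the gap between marginal cost and willingness to pay runs from 0 up to 34.
DWL = ½ × 34 × 144 = 2448.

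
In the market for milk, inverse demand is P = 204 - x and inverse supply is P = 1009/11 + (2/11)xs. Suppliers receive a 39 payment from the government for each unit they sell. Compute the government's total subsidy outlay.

Government cost = 4992

Pre-subsidy: 204 - x = 1009/11 + (2/11)x gives x* = 95 and P* = 109.
With the subsidy, sellers receive Ps = Pb + 39 for each unit, where Pb is the price buyers pay.
On the curves, Pb = 204 - x and Ps = 1009/11 + (2/11)x; the wedge Ps − Pb = 39 gives 1009/11 + (2/11)x − (204 - x) = 39, so x' = 128.
Then Pb = 204 − 1·128 = 76 and Ps = 1009/11 + (2/11)·128 = 115.
Government outlay = subsidy × quantity = 39 × 128 = 4992.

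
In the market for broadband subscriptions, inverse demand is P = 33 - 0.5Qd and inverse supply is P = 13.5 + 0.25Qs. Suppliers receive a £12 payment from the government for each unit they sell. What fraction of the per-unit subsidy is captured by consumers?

Pre-subsidy: 33 - 0.5Q = 13.5 + 0.25Q gives Q* = 26 and P* = 20.
With the subsidy, sellers receive Ps = Pb + 12 for each unit, where Pb is the price buyers pay.
On the curves, Pb = 33 - 0.5Q and Ps = 13.5 + 0.25Q; the wedge Ps − Pb = 12 gives 13.5 + 0.25Q − (33 - 0.5Q) = 12, so Q' = 42.
Then Pb = 33 − 0.5·42 = 12 and Ps = 13.5 + 0.25·42 = 24.
Buyers' price falls by P* − Pb = 20 − 12 = 8; sellers' price rises by Ps − P* = 24 − 20 = 4.
So consumers capture 8/12 = 2/3 of each unit of subsidy.

Consumer share = 2/3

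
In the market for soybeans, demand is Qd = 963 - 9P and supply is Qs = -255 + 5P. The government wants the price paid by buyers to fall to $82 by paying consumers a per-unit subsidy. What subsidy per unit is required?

At a buyer price of 82, quantity demanded is 963 − 9·82 = 225.
Sellers supply 225 only when they receive Ps with -255 + 5·Ps = 225, i.e. Ps = 96.
s = Ps − Pb = 96 − 82 = 14.

Required subsidy s = $14 per unit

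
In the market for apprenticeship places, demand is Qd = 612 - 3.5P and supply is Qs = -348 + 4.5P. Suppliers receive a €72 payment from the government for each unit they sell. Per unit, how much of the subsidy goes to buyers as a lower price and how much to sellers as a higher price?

Pre-subsidy: 612 - 3.5P = -348 + 4.5P gives P* = 120, Q* = 192.
With the subsidy, sellers receive Ps = Pb + 72 for each unit, where Pb is the price buyers pay.
Supply in terms of Pb becomes Qs = -348 + 4.5(Pb + 72) = -24 + 4.5Pb. Setting this equal to demand: 612 - 3.5Pb = -24 + 4.5Pb, so Pb = 79.5.
Sellers receive Ps = 79.5 + 72 = 151.5; Q' = 612 − 3.5·79.5 = 333.75.
Buyers' price falls by P* − Pb = 120 − 79.5 = 40.5; sellers' price rises by Ps − P* = 151.5 − 120 = 31.5.

Buyers gain €40.5 per unit; sellers gain €31.5 per unit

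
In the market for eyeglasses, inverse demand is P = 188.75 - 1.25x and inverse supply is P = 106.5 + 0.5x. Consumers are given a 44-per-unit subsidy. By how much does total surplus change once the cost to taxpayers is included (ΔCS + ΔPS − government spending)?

Pre-subsidy: 188.75 - 1.25x = 106.5 + 0.5x gives x* = 47 and P* = 130.
With the rebate, buyers effectively pay Pb = Ps − 44, where Ps is the price sellers receive.
On the curves, Pb = 188.75 - 1.25x and Ps = 106.5 + 0.5x; the wedge Ps − Pb = 44 gives 106.5 + 0.5x − (188.75 - 1.25x) = 44, so x' = 505/7.
Then Pb = 188.75 − 1.25·(505/7) = 690/7 and Ps = 106.5 + 0.5·(505/7) = 998/7.
ΔCS = ½(47 + 505/7)(130 − 690/7) = 91740/49; ΔPS = ½(47 + 505/7)(998/7 − 130) = 36696/49.
Government spending = 44 × 505/7 = 22220/7.
Net change = 91740/49 + 36696/49 − 22220/7 = -3872/7. The loss equals the DWL triangle ½·44·176/7.

Net change in total surplus = -3872/7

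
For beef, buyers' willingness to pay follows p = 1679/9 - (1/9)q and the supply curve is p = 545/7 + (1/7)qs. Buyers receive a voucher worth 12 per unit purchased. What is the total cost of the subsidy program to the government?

Pre-subsidy: 1679/9 - (1/9)q = 545/7 + (1/7)q gives q* = 428 and p* = 139.
With the rebate, buyers effectively pay pb = ps − 12, where ps is the price sellers receive.
On the curves, pb = 1679/9 - (1/9)q and ps = 545/7 + (1/7)q; the wedge ps − pb = 12 gives 545/7 + (1/7)q − (1679/9 - (1/9)q) = 12, so q' = 475.25.
Then pb = 1679/9 − (1/9)·475.25 = 133.75 and ps = 545/7 + (1/7)·475.25 = 145.75.
Government outlay = subsidy × quantity = 12 × 475.25 = 5703.

Government cost = 5703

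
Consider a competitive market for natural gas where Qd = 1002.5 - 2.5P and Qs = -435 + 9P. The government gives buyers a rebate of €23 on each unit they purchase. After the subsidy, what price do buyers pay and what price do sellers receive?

Pre-subsidy: 1002.5 - 2.5P = -435 + 9P gives P* = 125, Q* = 690.
With the rebate, buyers effectively pay Pb = Ps − 23, where Ps is the price sellers receive.
Demand in terms of Ps becomes Qd = 1002.5 − 2.5(Ps − 23) = 1060 - 2.5Ps. Setting this equal to supply: 1060 - 2.5Ps = -435 + 9Ps, so Ps = 130.
Buyers pay Pb = 130 − 23 = 107; Q' = -435 + 9·130 = 735.

Buyers pay €107; sellers receive €130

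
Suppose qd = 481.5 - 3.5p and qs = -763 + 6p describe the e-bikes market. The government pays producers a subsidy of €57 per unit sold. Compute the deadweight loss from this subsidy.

Deadweight loss = €3591

Pre-subsidy: 481.5 - 3.5p = -763 + 6p gives p* = 131, q* = 23.
With the subsidy, sellers receive ps = pb + 57 for each unit, where pb is the price buyers pay.
Supply in terms of pb becomes qs = -763 + 6(pb + 57) = -421 + 6pb. Setting this equal to demand: 481.5 - 3.5pb = -421 + 6pb, so pb = 95.
Sellers receive ps = 95 + 57 = 152; q' = 481.5 − 3.5·95 = 149.
The subsidy expands output by 149 − 23 = 126 past the efficient level; on those units the gap between marginal cost and willingness to pay runs from 0 up to 57.
DWL = ½ × 57 × 126 = 3591.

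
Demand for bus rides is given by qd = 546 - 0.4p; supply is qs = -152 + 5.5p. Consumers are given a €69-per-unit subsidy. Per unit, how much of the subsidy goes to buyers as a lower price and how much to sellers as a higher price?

Buyers gain 3795/59 per unit; sellers gain 276/59 per unit

Pre-subsidy: 546 - 0.4p = -152 + 5.5p gives p* = 6980/59, q* = 29422/59.
With the rebate, buyers effectively pay pb = ps − 69, where ps is the price sellers receive.
Demand in terms of ps becomes qd = 546 − 0.4(ps − 69) = 573.6 - 0.4ps. Setting this equal to supply: 573.6 - 0.4ps = -152 + 5.5ps, so ps = 7256/59.
Buyers pay pb = 7256/59 − 69 = 3185/59; q' = -152 + 5.5·(7256/59) = 30940/59.
Buyers' price falls by p* − pb = 6980/59 − 3185/59 = 3795/59; sellers' price rises by ps − p* = 7256/59 − 6980/59 = 276/59.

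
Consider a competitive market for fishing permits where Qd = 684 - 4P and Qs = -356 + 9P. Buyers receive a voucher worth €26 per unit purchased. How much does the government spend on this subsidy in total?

Pre-subsidy: 684 - 4P = -356 + 9P gives P* = 80, Q* = 364.
With the rebate, buyers effectively pay Pb = Ps − 26, where Ps is the price sellers receive.
Demand in terms of Ps becomes Qd = 684 − 4(Ps − 26) = 788 - 4Ps. Setting this equal to supply: 788 - 4Ps = -356 + 9Ps, so Ps = 88.
Buyers pay Pb = 88 − 26 = 62; Q' = -356 + 9·88 = 436.
Government outlay = subsidy × quantity = 26 × 436 = 11336.

Government cost = €11336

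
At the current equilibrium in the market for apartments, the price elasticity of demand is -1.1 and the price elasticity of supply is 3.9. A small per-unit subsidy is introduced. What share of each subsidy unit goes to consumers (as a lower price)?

Consumer share = 0.78

For a small subsidy around the equilibrium, the benefit split depends on the relative slopes, which at a point are proportional to the elasticities.
Buyer share = εs/(εs + |εd|) = 3.9/(3.9 + 1.1) = 0.78; seller share = |εd|/(εs + |εd|) = 0.22.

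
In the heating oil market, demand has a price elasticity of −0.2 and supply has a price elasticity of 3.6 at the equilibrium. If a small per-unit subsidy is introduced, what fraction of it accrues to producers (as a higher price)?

Producer share = 1/19

For a small subsidy around the equilibrium, the benefit split depends on the relative slopes, which at a point are proportional to the elasticities.
Buyer share = εs/(εs + |εd|) = 3.6/(3.6 + 0.2) = 18/19; seller share = |εd|/(εs + |εd|) = 1/19.
So producers capture 1/19 of the subsidy.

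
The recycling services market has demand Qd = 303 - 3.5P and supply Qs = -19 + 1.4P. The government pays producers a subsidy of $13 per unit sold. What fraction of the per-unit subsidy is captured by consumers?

Pre-subsidy: 303 - 3.5P = -19 + 1.4P gives P* = 460/7, Q* = 73.
With the subsidy, sellers receive Ps = Pb + 13 for each unit, where Pb is the price buyers pay.
Supply in terms of Pb becomes Qs = -19 + 1.4(Pb + 13) = -0.8 + 1.4Pb. Setting this equal to demand: 303 - 3.5Pb = -0.8 + 1.4Pb, so Pb = 62.
Sellers receive Ps = 62 + 13 = 75; Q' = 303 − 3.5·62 = 86.
Buyers' price falls by P* − Pb = 460/7 − 62 = 26/7; sellers' price rises by Ps − P* = 75 − 460/7 = 65/7.
So consumers capture (26/7)/13 = 2/7 of each unit of subsidy.

Consumer share = 2/7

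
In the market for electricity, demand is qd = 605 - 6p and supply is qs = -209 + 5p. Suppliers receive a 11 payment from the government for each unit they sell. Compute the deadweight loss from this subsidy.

Pre-subsidy: 605 - 6p = -209 + 5p gives p* = 74, q* = 161.
With the subsidy, sellers receive ps = pb + 11 for each unit, where pb is the price buyers pay.
Supply in terms of pb becomes qs = -209 + 5(pb + 11) = -154 + 5pb. Setting this equal to demand: 605 - 6pb = -154 + 5pb, so pb = 69.
Sellers receive ps = 69 + 11 = 80; q' = 605 − 6·69 = 191.
The subsidy expands output by 191 − 161 = 30 past the efficient level; on those units the gap between marginal cost and willingness to pay runs from 0 up to 11.
DWL = ½ × 11 × 30 = 165.

Deadweight loss = 165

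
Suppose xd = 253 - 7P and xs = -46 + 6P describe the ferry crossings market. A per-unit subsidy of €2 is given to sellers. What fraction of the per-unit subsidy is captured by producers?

Producer share = 7/13

Pre-subsidy: 253 - 7P = -46 + 6P gives P* = 23, x* = 92.
With the subsidy, sellers receive Ps = Pb + 2 for each unit, where Pb is the price buyers pay.
Supply in terms of Pb becomes xs = -46 + 6(Pb + 2) = -34 + 6Pb. Setting this equal to demand: 253 - 7Pb = -34 + 6Pb, so Pb = 287/13.
Sellers receive Ps = 287/13 + 2 = 313/13; x' = 253 − 7·(287/13) = 1280/13.
Buyers' price falls by P* − Pb = 23 − 287/13 = 12/13; sellers' price rises by Ps − P* = 313/13 − 23 = 14/13.
So producers capture (14/13)/2 = 7/13 of each unit of subsidy.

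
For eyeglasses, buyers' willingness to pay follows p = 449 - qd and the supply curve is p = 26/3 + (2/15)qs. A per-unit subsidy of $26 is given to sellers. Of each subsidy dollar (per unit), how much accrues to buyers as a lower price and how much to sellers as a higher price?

Buyers gain 390/17 per unit; sellers gain 52/17 per unit

Pre-subsidy: 449 - q = 26/3 + (2/15)q gives q* = 6605/17 and p* = 1028/17.
With the subsidy, sellers receive ps = pb + 26 for each unit, where pb is the price buyers pay.
On the curves, pb = 449 - q and ps = 26/3 + (2/15)q; the wedge ps − pb = 26 gives 26/3 + (2/15)q − (449 - q) = 26, so q' = 6995/17.
Then pb = 449 − 1·(6995/17) = 638/17 and ps = 26/3 + (2/15)·(6995/17) = 1080/17.
Buyers' price falls by p* − pb = 1028/17 − 638/17 = 390/17; sellers' price rises by ps − p* = 1080/17 − 1028/17 = 52/17.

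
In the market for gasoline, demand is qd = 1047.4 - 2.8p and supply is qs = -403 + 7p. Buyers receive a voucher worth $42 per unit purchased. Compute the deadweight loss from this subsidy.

Pre-subsidy: 1047.4 - 2.8p = -403 + 7p gives p* = 148, q* = 633.
With the rebate, buyers effectively pay pb = ps − 42, where ps is the price sellers receive.
Demand in terms of ps becomes qd = 1047.4 − 2.8(ps − 42) = 1165 - 2.8ps. Setting this equal to supply: 1165 - 2.8ps = -403 + 7ps, so ps = 160.
Buyers pay pb = 160 − 42 = 118; q' = -403 + 7·160 = 717.
The subsidy expands output by 717 − 633 = 84 past the efficient level; on those units the gap between marginal cost and willingness to pay runs from 0 up to 42.
DWL = ½ × 42 × 84 = 1764.

Deadweight loss = $1764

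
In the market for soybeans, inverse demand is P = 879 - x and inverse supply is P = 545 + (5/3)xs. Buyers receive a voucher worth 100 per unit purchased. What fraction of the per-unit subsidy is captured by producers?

Producer share = 0.625

Pre-subsidy: 879 - x = 545 + (5/3)x gives x* = 125.25 and P* = 753.75.
With the rebate, buyers effectively pay Pb = Ps − 100, where Ps is the price sellers receive.
On the curves, Pb = 879 - x and Ps = 545 + (5/3)x; the wedge Ps − Pb = 100 gives 545 + (5/3)x − (879 - x) = 100, so x' = 162.75.
Then Pb = 879 − 1·162.75 = 716.25 and Ps = 545 + (5/3)·162.75 = 816.25.
Buyers' price falls by P* − Pb = 753.75 − 716.25 = 37.5; sellers' price rises by Ps − P* = 816.25 − 753.75 = 62.5.
So producers capture 62.5/100 = 0.625 of each unit of subsidy.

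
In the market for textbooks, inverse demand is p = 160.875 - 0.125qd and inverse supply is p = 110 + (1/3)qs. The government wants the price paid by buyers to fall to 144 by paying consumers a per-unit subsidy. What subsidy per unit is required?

At a buyer price of 144, quantity demanded is 1287 − 8·144 = 135.
Sellers supply 135 only when they receive ps = 110 + (1/3)·135 = 155.
s = ps − pb = 155 − 144 = 11.

Required subsidy s = 11 per unit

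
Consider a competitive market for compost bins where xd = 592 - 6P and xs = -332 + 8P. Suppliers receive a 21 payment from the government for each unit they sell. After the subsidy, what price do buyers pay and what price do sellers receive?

Pre-subsidy: 592 - 6P = -332 + 8P gives P* = 66, x* = 196.
With the subsidy, sellers receive Ps = Pb + 21 for each unit, where Pb is the price buyers pay.
Supply in terms of Pb becomes xs = -332 + 8(Pb + 21) = -164 + 8Pb. Setting this equal to demand: 592 - 6Pb = -164 + 8Pb, so Pb = 54.
Sellers receive Ps = 54 + 21 = 75; x' = 592 − 6·54 = 268.

Buyers pay 54; sellers receive 75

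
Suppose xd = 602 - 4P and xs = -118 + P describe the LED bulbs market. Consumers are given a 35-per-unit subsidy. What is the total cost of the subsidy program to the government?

Government cost = 1890

Pre-subsidy: 602 - 4P = -118 + P gives P* = 144, x* = 26.
With the rebate, buyers effectively pay Pb = Ps − 35, where Ps is the price sellers receive.
Demand in terms of Ps becomes xd = 602 − 4(Ps − 35) = 742 - 4Ps. Setting this equal to supply: 742 - 4Ps = -118 + Ps, so Ps = 172.
Buyers pay Pb = 172 − 35 = 137; x' = -118 + 1·172 = 54.
Government outlay = subsidy × quantity = 35 × 54 = 1890.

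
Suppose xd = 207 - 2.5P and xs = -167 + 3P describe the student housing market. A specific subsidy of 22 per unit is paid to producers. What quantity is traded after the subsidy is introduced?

x' = 67

Pre-subsidy: 207 - 2.5P = -167 + 3P gives P* = 68, x* = 37.
With the subsidy, sellers receive Ps = Pb + 22 for each unit, where Pb is the price buyers pay.
Supply in terms of Pb becomes xs = -167 + 3(Pb + 22) = -101 + 3Pb. Setting this equal to demand: 207 - 2.5Pb = -101 + 3Pb, so Pb = 56.
Sellers receive Ps = 56 + 22 = 78; x' = 207 − 2.5·56 = 67.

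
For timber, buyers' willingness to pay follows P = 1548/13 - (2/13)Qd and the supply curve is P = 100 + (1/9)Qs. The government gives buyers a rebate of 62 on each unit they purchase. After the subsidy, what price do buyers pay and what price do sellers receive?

Buyers pay 72; sellers receive 134

Pre-subsidy: 1548/13 - (2/13)Q = 100 + (1/9)Q gives Q* = 72 and P* = 108.
With the rebate, buyers effectively pay Pb = Ps − 62, where Ps is the price sellers receive.
On the curves, Pb = 1548/13 - (2/13)Q and Ps = 100 + (1/9)Q; the wedge Ps − Pb = 62 gives 100 + (1/9)Q − (1548/13 - (2/13)Q) = 62, so Q' = 306.
Then Pb = 1548/13 − (2/13)·306 = 72 and Ps = 100 + (1/9)·306 = 134.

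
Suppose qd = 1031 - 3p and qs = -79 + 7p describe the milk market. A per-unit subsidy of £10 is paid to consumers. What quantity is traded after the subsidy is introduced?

q' = 719

Pre-subsidy: 1031 - 3p = -79 + 7p gives p* = 111, q* = 698.
With the rebate, buyers effectively pay pb = ps − 10, where ps is the price sellers receive.
Demand in terms of ps becomes qd = 1031 − 3(ps − 10) = 1061 - 3ps. Setting this equal to supply: 1061 - 3ps = -79 + 7ps, so ps = 114.
Buyers pay pb = 114 − 10 = 104; q' = -79 + 7·114 = 719.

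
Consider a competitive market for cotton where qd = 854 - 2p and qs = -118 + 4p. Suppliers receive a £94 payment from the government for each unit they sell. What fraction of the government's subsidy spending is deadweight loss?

DWL / government spending = 94/983

Pre-subsidy: 854 - 2p = -118 + 4p gives p* = 162, q* = 530.
With the subsidy, sellers receive ps = pb + 94 for each unit, where pb is the price buyers pay.
Supply in terms of pb becomes qs = -118 + 4(pb + 94) = 258 + 4pb. Setting this equal to demand: 854 - 2pb = 258 + 4pb, so pb = 298/3.
Sellers receive ps = 298/3 + 94 = 580/3; q' = 854 − 2·(298/3) = 1966/3.
ΔCS = ½(530 + 1966/3)(162 − 298/3) = 334264/9; ΔPS = ½(530 + 1966/3)(580/3 − 162) = 167132/9.
Government spending = 94 × 1966/3 = 184804/3.
DWL = ½ × 94 × (1966/3 − 530) = 17672/3; fraction = (17672/3) / (184804/3) = 94/983.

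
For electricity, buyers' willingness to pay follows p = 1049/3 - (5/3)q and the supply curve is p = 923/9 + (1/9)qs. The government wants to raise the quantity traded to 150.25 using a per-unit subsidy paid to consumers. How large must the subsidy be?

Required subsidy s = 20 per unit

At q = 150.25, from the demand curve buyers pay pb = 1049/3 − (5/3)·150.25 = 99.25; from the supply curve sellers need ps = 923/9 + (1/9)·150.25 = 119.25.
The subsidy must fill the gap: s = ps − pb = 119.25 − 99.25 = 20.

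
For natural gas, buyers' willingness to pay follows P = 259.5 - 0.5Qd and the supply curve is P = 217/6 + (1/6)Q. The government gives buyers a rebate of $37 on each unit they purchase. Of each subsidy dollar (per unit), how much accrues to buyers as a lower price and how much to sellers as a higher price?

Pre-subsidy: 259.5 - 0.5Q = 217/6 + (1/6)Q gives Q* = 335 and P* = 92.
With the rebate, buyers effectively pay Pb = Ps − 37, where Ps is the price sellers receive.
On the curves, Pb = 259.5 - 0.5Q and Ps = 217/6 + (1/6)Q; the wedge Ps − Pb = 37 gives 217/6 + (1/6)Q − (259.5 - 0.5Q) = 37, so Q' = 390.5.
Then Pb = 259.5 − 0.5·390.5 = 64.25 and Ps = 217/6 + (1/6)·390.5 = 101.25.
Buyers' price falls by P* − Pb = 92 − 64.25 = 27.75; sellers' price rises by Ps − P* = 101.25 − 92 = 9.25.

Buyers gain $27.75 per unit; sellers gain $9.25 per unit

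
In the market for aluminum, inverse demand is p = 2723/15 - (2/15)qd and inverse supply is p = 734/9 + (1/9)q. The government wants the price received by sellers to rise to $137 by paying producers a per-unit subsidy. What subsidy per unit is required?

Required subsidy s = $22 per unit

At a seller price of 137, quantity supplied is -734 + 9·137 = 499.
Buyers absorb 499 only when they pay pb = 2723/15 − (2/15)·499 = 115.
s = ps − pb = 137 − 115 = 22.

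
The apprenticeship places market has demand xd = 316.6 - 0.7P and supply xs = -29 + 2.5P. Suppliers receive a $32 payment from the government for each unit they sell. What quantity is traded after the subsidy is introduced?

Pre-subsidy: 316.6 - 0.7P = -29 + 2.5P gives P* = 108, x* = 241.
With the subsidy, sellers receive Ps = Pb + 32 for each unit, where Pb is the price buyers pay.
Supply in terms of Pb becomes xs = -29 + 2.5(Pb + 32) = 51 + 2.5Pb. Setting this equal to demand: 316.6 - 0.7Pb = 51 + 2.5Pb, so Pb = 83.
Sellers receive Ps = 83 + 32 = 115; x' = 316.6 − 0.7·83 = 258.5.

x' = 258.5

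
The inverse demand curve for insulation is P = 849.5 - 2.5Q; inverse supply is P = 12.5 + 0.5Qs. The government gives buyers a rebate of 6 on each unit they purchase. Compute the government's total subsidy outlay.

Government cost = 1686

Pre-subsidy: 849.5 - 2.5Q = 12.5 + 0.5Q gives Q* = 279 and P* = 152.
With the rebate, buyers effectively pay Pb = Ps − 6, where Ps is the price sellers receive.
On the curves, Pb = 849.5 - 2.5Q and Ps = 12.5 + 0.5Q; the wedge Ps − Pb = 6 gives 12.5 + 0.5Q − (849.5 - 2.5Q) = 6, so Q' = 281.
Then Pb = 849.5 − 2.5·281 = 147 and Ps = 12.5 + 0.5·281 = 153.
Government outlay = subsidy × quantity = 6 × 281 = 1686.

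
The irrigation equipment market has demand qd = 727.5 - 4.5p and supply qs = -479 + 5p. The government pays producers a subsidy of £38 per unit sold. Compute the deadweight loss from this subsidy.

Deadweight loss = £1710

Pre-subsidy: 727.5 - 4.5p = -479 + 5p gives p* = 127, q* = 156.
With the subsidy, sellers receive ps = pb + 38 for each unit, where pb is the price buyers pay.
Supply in terms of pb becomes qs = -479 + 5(pb + 38) = -289 + 5pb. Setting this equal to demand: 727.5 - 4.5pb = -289 + 5pb, so pb = 107.
Sellers receive ps = 107 + 38 = 145; q' = 727.5 − 4.5·107 = 246.
The subsidy expands output by 246 − 156 = 90 past the efficient level; on those units the gap between marginal cost and willingness to pay runs from 0 up to 38.
DWL = ½ × 38 × 90 = 1710.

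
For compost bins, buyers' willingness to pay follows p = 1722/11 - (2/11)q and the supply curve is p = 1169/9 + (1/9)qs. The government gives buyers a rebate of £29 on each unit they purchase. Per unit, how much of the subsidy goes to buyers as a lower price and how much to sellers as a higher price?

Pre-subsidy: 1722/11 - (2/11)q = 1169/9 + (1/9)q gives q* = 91 and p* = 140.
With the rebate, buyers effectively pay pb = ps − 29, where ps is the price sellers receive.
On the curves, pb = 1722/11 - (2/11)q and ps = 1169/9 + (1/9)q; the wedge ps − pb = 29 gives 1169/9 + (1/9)q − (1722/11 - (2/11)q) = 29, so q' = 190.
Then pb = 1722/11 − (2/11)·190 = 122 and ps = 1169/9 + (1/9)·190 = 151.
Buyers' price falls by p* − pb = 140 − 122 = 18; sellers' price rises by ps − p* = 151 − 140 = 11.

Buyers gain £18 per unit; sellers gain £11 per unit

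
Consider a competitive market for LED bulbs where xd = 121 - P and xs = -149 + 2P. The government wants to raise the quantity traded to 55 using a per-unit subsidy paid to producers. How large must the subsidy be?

Required subsidy s = 36 per unit

At x = 55, invert demand for the buyer price: Pb = (121 − 55)/1 = 66; invert supply for the seller price: Ps = (55 − (-149))/2 = 102.
The subsidy must fill the gap: s = Ps − Pb = 102 − 66 = 36.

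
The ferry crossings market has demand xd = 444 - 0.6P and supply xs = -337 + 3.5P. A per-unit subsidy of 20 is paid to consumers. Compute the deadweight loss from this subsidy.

Pre-subsidy: 444 - 0.6P = -337 + 3.5P gives P* = 7810/41, x* = 13518/41.
With the rebate, buyers effectively pay Pb = Ps − 20, where Ps is the price sellers receive.
Demand in terms of Ps becomes xd = 444 − 0.6(Ps − 20) = 456 - 0.6Ps. Setting this equal to supply: 456 - 0.6Ps = -337 + 3.5Ps, so Ps = 7930/41.
Buyers pay Pb = 7930/41 − 20 = 7110/41; x' = -337 + 3.5·(7930/41) = 13938/41.
The subsidy expands output by 13938/41 − 13518/41 = 420/41 past the efficient level; on those units the gap between marginal cost and willingness to pay runs from 0 up to 20.
DWL = ½ × 20 × 420/41 = 4200/41.

Deadweight loss = 4200/41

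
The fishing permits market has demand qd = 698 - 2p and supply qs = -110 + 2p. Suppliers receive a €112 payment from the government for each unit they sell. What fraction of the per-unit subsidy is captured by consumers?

Consumer share = 0.5

Pre-subsidy: 698 - 2p = -110 + 2p gives p* = 202, q* = 294.
With the subsidy, sellers receive ps = pb + 112 for each unit, where pb is the price buyers pay.
Supply in terms of pb becomes qs = -110 + 2(pb + 112) = 114 + 2pb. Setting this equal to demand: 698 - 2pb = 114 + 2pb, so pb = 146.
Sellers receive ps = 146 + 112 = 258; q' = 698 − 2·146 = 406.
Buyers' price falls by p* − pb = 202 − 146 = 56; sellers' price rises by ps − p* = 258 − 202 = 56.
So consumers capture 56/112 = 0.5 of each unit of subsidy.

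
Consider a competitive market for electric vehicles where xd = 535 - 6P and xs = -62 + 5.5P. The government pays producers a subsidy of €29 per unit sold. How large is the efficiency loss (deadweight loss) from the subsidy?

Pre-subsidy: 535 - 6P = -62 + 5.5P gives P* = 1194/23, x* = 5141/23.
With the subsidy, sellers receive Ps = Pb + 29 for each unit, where Pb is the price buyers pay.
Supply in terms of Pb becomes xs = -62 + 5.5(Pb + 29) = 97.5 + 5.5Pb. Setting this equal to demand: 535 - 6Pb = 97.5 + 5.5Pb, so Pb = 875/23.
Sellers receive Ps = 875/23 + 29 = 1542/23; x' = 535 − 6·(875/23) = 7055/23.
The subsidy expands output by 7055/23 − 5141/23 = 1914/23 past the efficient level; on those units the gap between marginal cost and willingness to pay runs from 0 up to 29.
DWL = ½ × 29 × 1914/23 = 27753/23.

Deadweight loss = 27753/23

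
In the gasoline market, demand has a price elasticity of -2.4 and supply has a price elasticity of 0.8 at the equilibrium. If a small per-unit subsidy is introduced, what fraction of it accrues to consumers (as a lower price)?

For a small subsidy around the equilibrium, the benefit split depends on the relative slopes, which at a point are proportional to the elasticities.
Buyer share = εs/(εs + |εd|) = 0.8/(0.8 + 2.4) = 0.25; seller share = |εd|/(εs + |εd|) = 0.75.

Consumer share = 0.25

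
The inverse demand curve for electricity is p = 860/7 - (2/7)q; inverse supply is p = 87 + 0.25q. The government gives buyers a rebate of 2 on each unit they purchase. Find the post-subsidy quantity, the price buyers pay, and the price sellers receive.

q' = 212/3; buyers pay 308/3; sellers receive 314/3

Pre-subsidy: 860/7 - (2/7)q = 87 + 0.25q gives q* = 1004/15 and p* = 1556/15.
With the rebate, buyers effectively pay pb = ps − 2, where ps is the price sellers receive.
On the curves, pb = 860/7 - (2/7)q and ps = 87 + 0.25q; the wedge ps − pb = 2 gives 87 + 0.25q − (860/7 - (2/7)q) = 2, so q' = 212/3.
Then pb = 860/7 − (2/7)·(212/3) = 308/3 and ps = 87 + 0.25·(212/3) = 314/3.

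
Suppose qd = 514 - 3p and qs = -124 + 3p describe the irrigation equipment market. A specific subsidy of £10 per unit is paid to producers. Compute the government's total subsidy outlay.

Pre-subsidy: 514 - 3p = -124 + 3p gives p* = 319/3, q* = 195.
With the subsidy, sellers receive ps = pb + 10 for each unit, where pb is the price buyers pay.
Supply in terms of pb becomes qs = -124 + 3(pb + 10) = -94 + 3pb. Setting this equal to demand: 514 - 3pb = -94 + 3pb, so pb = 304/3.
Sellers receive ps = 304/3 + 10 = 334/3; q' = 514 − 3·(304/3) = 210.
Government outlay = subsidy × quantity = 10 × 210 = 2100.

Government cost = £2100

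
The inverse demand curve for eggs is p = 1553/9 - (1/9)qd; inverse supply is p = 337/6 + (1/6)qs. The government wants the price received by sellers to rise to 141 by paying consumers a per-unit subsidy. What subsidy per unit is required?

At a seller price of 141, quantity supplied is -337 + 6·141 = 509.
Buyers absorb 509 only when they pay pb = 1553/9 − (1/9)·509 = 116.
s = ps − pb = 141 − 116 = 25.

Required subsidy s = 25 per unit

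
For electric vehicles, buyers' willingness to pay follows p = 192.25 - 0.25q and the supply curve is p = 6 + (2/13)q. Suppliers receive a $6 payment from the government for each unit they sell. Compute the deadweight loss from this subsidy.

Deadweight loss = 312/7

Pre-subsidy: 192.25 - 0.25q = 6 + (2/13)q gives q* = 9685/21 and p* = 1616/21.
With the subsidy, sellers receive ps = pb + 6 for each unit, where pb is the price buyers pay.
On the curves, pb = 192.25 - 0.25q and ps = 6 + (2/13)q; the wedge ps − pb = 6 gives 6 + (2/13)q − (192.25 - 0.25q) = 6, so q' = 9997/21.
Then pb = 192.25 − 0.25·(9997/21) = 1538/21 and ps = 6 + (2/13)·(9997/21) = 1664/21.
The subsidy expands output by 9997/21 − 9685/21 = 104/7 past the efficient level; on those units the gap between marginal cost and willingness to pay runs from 0 up to 6.
DWL = ½ × 6 × 104/7 = 312/7.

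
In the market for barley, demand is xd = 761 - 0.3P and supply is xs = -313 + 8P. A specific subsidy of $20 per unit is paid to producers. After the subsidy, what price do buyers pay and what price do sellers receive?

Buyers pay 9140/83; sellers receive 10800/83

Pre-subsidy: 761 - 0.3P = -313 + 8P gives P* = 10740/83, x* = 59941/83.
With the subsidy, sellers receive Ps = Pb + 20 for each unit, where Pb is the price buyers pay.
Supply in terms of Pb becomes xs = -313 + 8(Pb + 20) = -153 + 8Pb. Setting this equal to demand: 761 - 0.3Pb = -153 + 8Pb, so Pb = 9140/83.
Sellers receive Ps = 9140/83 + 20 = 10800/83; x' = 761 − 0.3·(9140/83) = 60421/83.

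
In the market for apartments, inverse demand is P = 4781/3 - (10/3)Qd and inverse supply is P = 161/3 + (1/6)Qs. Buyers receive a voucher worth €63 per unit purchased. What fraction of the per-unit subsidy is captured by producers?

Producer share = 1/21

Pre-subsidy: 4781/3 - (10/3)Q = 161/3 + (1/6)Q gives Q* = 440 and P* = 127.
With the rebate, buyers effectively pay Pb = Ps − 63, where Ps is the price sellers receive.
On the curves, Pb = 4781/3 - (10/3)Q and Ps = 161/3 + (1/6)Q; the wedge Ps − Pb = 63 gives 161/3 + (1/6)Q − (4781/3 - (10/3)Q) = 63, so Q' = 458.
Then Pb = 4781/3 − (10/3)·458 = 67 and Ps = 161/3 + (1/6)·458 = 130.
Buyers' price falls by P* − Pb = 127 − 67 = 60; sellers' price rises by Ps − P* = 130 − 127 = 3.
So producers capture 3/63 = 1/21 of each unit of subsidy.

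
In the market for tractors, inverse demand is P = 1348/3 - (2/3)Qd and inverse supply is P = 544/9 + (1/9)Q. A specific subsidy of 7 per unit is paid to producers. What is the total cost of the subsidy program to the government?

Pre-subsidy: 1348/3 - (2/3)Q = 544/9 + (1/9)Q gives Q* = 500 and P* = 116.
With the subsidy, sellers receive Ps = Pb + 7 for each unit, where Pb is the price buyers pay.
On the curves, Pb = 1348/3 - (2/3)Q and Ps = 544/9 + (1/9)Q; the wedge Ps − Pb = 7 gives 544/9 + (1/9)Q − (1348/3 - (2/3)Q) = 7, so Q' = 509.
Then Pb = 1348/3 − (2/3)·509 = 110 and Ps = 544/9 + (1/9)·509 = 117.
Government outlay = subsidy × quantity = 7 × 509 = 3563.

Government cost = 3563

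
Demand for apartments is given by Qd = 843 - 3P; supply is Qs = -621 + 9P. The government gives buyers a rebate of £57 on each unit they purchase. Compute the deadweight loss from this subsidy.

Pre-subsidy: 843 - 3P = -621 + 9P gives P* = 122, Q* = 477.
With the rebate, buyers effectively pay Pb = Ps − 57, where Ps is the price sellers receive.
Demand in terms of Ps becomes Qd = 843 − 3(Ps − 57) = 1014 - 3Ps. Setting this equal to supply: 1014 - 3Ps = -621 + 9Ps, so Ps = 136.25.
Buyers pay Pb = 136.25 − 57 = 79.25; Q' = -621 + 9·136.25 = 605.25.
The subsidy expands output by 605.25 − 477 = 128.25 past the efficient level; on those units the gap between marginal cost and willingness to pay runs from 0 up to 57.
DWL = ½ × 57 × 128.25 = 3655.125.

Deadweight loss = £3655.125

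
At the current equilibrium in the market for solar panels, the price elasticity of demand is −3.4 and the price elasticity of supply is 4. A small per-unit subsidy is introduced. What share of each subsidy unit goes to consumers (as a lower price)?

For a small subsidy around the equilibrium, the benefit split depends on the relative slopes, which at a point are proportional to the elasticities.
Buyer share = εs/(εs + |εd|) = 4/(4 + 3.4) = 20/37; seller share = |εd|/(εs + |εd|) = 17/37.

Consumer share = 20/37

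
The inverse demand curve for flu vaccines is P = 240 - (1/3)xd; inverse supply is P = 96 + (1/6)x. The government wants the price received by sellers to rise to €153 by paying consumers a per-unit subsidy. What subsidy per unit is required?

At a seller price of 153, quantity supplied is -576 + 6·153 = 342.
Buyers absorb 342 only when they pay Pb = 240 − (1/3)·342 = 126.
s = Ps − Pb = 153 − 126 = 27.

Required subsidy s = €27 per unit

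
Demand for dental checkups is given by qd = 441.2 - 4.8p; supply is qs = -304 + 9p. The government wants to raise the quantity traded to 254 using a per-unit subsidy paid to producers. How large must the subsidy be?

At q = 254, invert demand for the buyer price: pb = (441.2 − 254)/4.8 = 39; invert supply for the seller price: ps = (254 − (-304))/9 = 62.
The subsidy must fill the gap: s = ps − pb = 62 − 39 = 23.

Required subsidy s = 23 per unit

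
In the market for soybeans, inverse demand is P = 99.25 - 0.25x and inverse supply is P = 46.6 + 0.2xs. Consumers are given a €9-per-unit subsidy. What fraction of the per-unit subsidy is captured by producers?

Producer share = 4/9

Pre-subsidy: 99.25 - 0.25x = 46.6 + 0.2x gives x* = 117 and P* = 70.
With the rebate, buyers effectively pay Pb = Ps − 9, where Ps is the price sellers receive.
On the curves, Pb = 99.25 - 0.25x and Ps = 46.6 + 0.2x; the wedge Ps − Pb = 9 gives 46.6 + 0.2x − (99.25 - 0.25x) = 9, so x' = 137.
Then Pb = 99.25 − 0.25·137 = 65 and Ps = 46.6 + 0.2·137 = 74.
Buyers' price falls by P* − Pb = 70 − 65 = 5; sellers' price rises by Ps − P* = 74 − 70 = 4.
So producers capture 4/9 = 4/9 of each unit of subsidy.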